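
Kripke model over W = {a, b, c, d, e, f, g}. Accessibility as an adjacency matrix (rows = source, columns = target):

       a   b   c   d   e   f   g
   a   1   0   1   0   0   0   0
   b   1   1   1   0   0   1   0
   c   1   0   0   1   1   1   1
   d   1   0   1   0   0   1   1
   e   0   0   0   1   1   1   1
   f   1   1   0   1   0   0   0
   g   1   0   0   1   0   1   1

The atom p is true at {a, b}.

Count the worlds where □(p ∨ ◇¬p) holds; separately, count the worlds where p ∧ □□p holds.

For □(p ∨ ◇¬p):
a: successors {a, c}; p ∨ ◇¬p there: a:T, c:T. ✓
b: successors {a, b, c, f}; p ∨ ◇¬p there: a:T, b:T, c:T, f:T. ✓
c: successors {a, d, e, f, g}; p ∨ ◇¬p there: a:T, d:T, e:T, f:T, g:T. ✓
d: successors {a, c, f, g}; p ∨ ◇¬p there: a:T, c:T, f:T, g:T. ✓
e: successors {d, e, f, g}; p ∨ ◇¬p there: d:T, e:T, f:T, g:T. ✓
f: successors {a, b, d}; p ∨ ◇¬p there: a:T, b:T, d:T. ✓
g: successors {a, d, f, g}; p ∨ ◇¬p there: a:T, d:T, f:T, g:T. ✓
— 7 worlds.
For p ∧ □□p:
a: p is T, □□p is F. ✗
b: p is T, □□p is F. ✗
c: p is F, □□p is F. ✗
d: p is F, □□p is F. ✗
e: p is F, □□p is F. ✗
f: p is F, □□p is F. ✗
g: p is F, □□p is F. ✗
— 0 worlds.

7 and 0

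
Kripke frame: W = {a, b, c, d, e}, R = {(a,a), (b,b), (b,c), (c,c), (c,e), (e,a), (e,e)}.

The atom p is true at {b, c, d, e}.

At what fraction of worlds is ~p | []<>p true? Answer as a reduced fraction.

4/5

a: ~p is T, []<>p is F. ✓
b: ~p is F, []<>p is T. ✓
c: ~p is F, []<>p is T. ✓
d: ~p is F, []<>p is T. ✓
e: ~p is F, []<>p is F. ✗
That's 4 of 5 worlds, so 4/5.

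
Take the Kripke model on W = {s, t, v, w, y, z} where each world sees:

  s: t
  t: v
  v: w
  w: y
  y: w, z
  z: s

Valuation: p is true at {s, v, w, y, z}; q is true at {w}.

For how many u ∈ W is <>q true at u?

s: successors {t}; q there: t:F. ✗
t: successors {v}; q there: v:F. ✗
v: successors {w}; q there: w:T. ✓
w: successors {y}; q there: y:F. ✗
y: successors {w, z}; q there: w:T, z:F. ✓
z: successors {s}; q there: s:F. ✗
Satisfying worlds: {v, y}.

2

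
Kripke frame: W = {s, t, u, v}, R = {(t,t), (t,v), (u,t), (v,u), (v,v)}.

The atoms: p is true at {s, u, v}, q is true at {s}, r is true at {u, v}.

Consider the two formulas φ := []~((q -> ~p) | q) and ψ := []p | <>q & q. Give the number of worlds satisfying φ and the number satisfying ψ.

For []~((q -> ~p) | q):
s: no successors, so []~((q -> ~p) | q) holds vacuously. ✓
t: successors {t, v}; ~((q -> ~p) | q) there: t:F, v:F. ✗
u: successors {t}; ~((q -> ~p) | q) there: t:F. ✗
v: successors {u, v}; ~((q -> ~p) | q) there: u:F, v:F. ✗
— 1 world.
For []p | <>q & q:
s: []p is T, <>q & q is F. ✓
t: []p is F, <>q & q is F. ✗
u: []p is F, <>q & q is F. ✗
v: []p is T, <>q & q is F. ✓
— 2 worlds.

1 and 2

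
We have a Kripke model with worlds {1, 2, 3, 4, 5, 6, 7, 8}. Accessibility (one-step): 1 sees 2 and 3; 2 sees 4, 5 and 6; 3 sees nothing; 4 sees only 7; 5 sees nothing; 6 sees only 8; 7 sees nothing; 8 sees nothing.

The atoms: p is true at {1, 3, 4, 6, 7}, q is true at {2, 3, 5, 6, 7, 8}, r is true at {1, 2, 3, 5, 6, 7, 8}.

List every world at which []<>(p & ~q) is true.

{3, 5, 7, 8}

1: successors {2, 3}; <>(p & ~q) there: 2:T, 3:F. ✗
2: successors {4, 5, 6}; <>(p & ~q) there: 4:F, 5:F, 6:F. ✗
3: no successors, so []<>(p & ~q) holds vacuously. ✓
4: successors {7}; <>(p & ~q) there: 7:F. ✗
5: no successors, so []<>(p & ~q) holds vacuously. ✓
6: successors {8}; <>(p & ~q) there: 8:F. ✗
7: no successors, so []<>(p & ~q) holds vacuously. ✓
8: no successors, so []<>(p & ~q) holds vacuously. ✓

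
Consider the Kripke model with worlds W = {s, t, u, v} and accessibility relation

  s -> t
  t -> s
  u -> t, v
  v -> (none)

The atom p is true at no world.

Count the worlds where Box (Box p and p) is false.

3

s: successors {t}; Box p and p there: t:F. ✗
t: successors {s}; Box p and p there: s:F. ✗
u: successors {t, v}; Box p and p there: t:F, v:F. ✗
v: no successors, so Box (Box p and p) holds vacuously. ✓
Satisfying worlds: {v}.
So Box (Box p and p) fails at the other 3 worlds.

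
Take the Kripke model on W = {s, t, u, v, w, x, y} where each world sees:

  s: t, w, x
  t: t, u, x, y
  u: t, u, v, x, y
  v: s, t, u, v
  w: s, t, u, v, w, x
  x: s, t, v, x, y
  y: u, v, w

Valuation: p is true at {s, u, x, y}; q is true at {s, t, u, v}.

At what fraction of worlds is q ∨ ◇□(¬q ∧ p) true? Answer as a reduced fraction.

4/7

s: q is T, ◇□(¬q ∧ p) is F. ✓
t: q is T, ◇□(¬q ∧ p) is F. ✓
u: q is T, ◇□(¬q ∧ p) is F. ✓
v: q is T, ◇□(¬q ∧ p) is F. ✓
w: q is F, ◇□(¬q ∧ p) is F. ✗
x: q is F, ◇□(¬q ∧ p) is F. ✗
y: q is F, ◇□(¬q ∧ p) is F. ✗
That's 4 of 7 worlds, so 4/7.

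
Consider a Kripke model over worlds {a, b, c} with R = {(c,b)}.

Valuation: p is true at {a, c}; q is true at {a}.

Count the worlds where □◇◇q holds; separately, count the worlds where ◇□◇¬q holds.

For □◇◇q:
a: no successors, so □◇◇q holds vacuously. ✓
b: no successors, so □◇◇q holds vacuously. ✓
c: successors {b}; ◇◇q there: b:F. ✗
— 2 worlds.
For ◇□◇¬q:
a: no successors, so ◇□◇¬q fails. ✗
b: no successors, so ◇□◇¬q fails. ✗
c: successors {b}; □◇¬q there: b:T. ✓
— 1 world.

2 and 1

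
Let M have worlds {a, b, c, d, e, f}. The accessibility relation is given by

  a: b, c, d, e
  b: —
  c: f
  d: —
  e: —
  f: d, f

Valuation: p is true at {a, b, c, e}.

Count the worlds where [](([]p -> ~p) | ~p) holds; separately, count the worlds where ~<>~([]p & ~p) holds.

For [](([]p -> ~p) | ~p):
a: successors {b, c, d, e}; ([]p -> ~p) | ~p there: b:F, c:T, d:T, e:F. ✗
b: no successors, so [](([]p -> ~p) | ~p) holds vacuously. ✓
c: successors {f}; ([]p -> ~p) | ~p there: f:T. ✓
d: no successors, so [](([]p -> ~p) | ~p) holds vacuously. ✓
e: no successors, so [](([]p -> ~p) | ~p) holds vacuously. ✓
f: successors {d, f}; ([]p -> ~p) | ~p there: d:T, f:T. ✓
— 5 worlds.
For ~<>~([]p & ~p):
a: <>~([]p & ~p) is T. ✗
b: <>~([]p & ~p) is F. ✓
c: <>~([]p & ~p) is T. ✗
d: <>~([]p & ~p) is F. ✓
e: <>~([]p & ~p) is F. ✓
f: <>~([]p & ~p) is T. ✗
— 3 worlds.

5 and 3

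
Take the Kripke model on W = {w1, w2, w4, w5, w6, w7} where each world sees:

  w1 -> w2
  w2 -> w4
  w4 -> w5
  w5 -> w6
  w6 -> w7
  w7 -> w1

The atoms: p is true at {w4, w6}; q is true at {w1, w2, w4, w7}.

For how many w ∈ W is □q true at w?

w1: successors {w2}; q there: w2:T. ✓
w2: successors {w4}; q there: w4:T. ✓
w4: successors {w5}; q there: w5:F. ✗
w5: successors {w6}; q there: w6:F. ✗
w6: successors {w7}; q there: w7:T. ✓
w7: successors {w1}; q there: w1:T. ✓
Satisfying worlds: {w1, w2, w6, w7}.

4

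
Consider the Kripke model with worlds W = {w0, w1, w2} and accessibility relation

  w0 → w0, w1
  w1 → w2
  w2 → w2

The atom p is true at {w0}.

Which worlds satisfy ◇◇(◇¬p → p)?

w0: successors {w0, w1}; ◇(◇¬p → p) there: w0:T, w1:F. ✓
w1: successors {w2}; ◇(◇¬p → p) there: w2:F. ✗
w2: successors {w2}; ◇(◇¬p → p) there: w2:F. ✗

{w0}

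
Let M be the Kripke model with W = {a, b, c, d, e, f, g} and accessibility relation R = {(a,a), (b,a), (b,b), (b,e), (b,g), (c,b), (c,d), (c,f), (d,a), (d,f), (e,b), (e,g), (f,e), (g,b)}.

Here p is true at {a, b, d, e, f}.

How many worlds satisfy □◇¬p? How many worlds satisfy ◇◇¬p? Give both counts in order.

For □◇¬p:
a: successors {a}; ◇¬p there: a:F. ✗
b: successors {a, b, e, g}; ◇¬p there: a:F, b:T, e:T, g:F. ✗
c: successors {b, d, f}; ◇¬p there: b:T, d:F, f:F. ✗
d: successors {a, f}; ◇¬p there: a:F, f:F. ✗
e: successors {b, g}; ◇¬p there: b:T, g:F. ✗
f: successors {e}; ◇¬p there: e:T. ✓
g: successors {b}; ◇¬p there: b:T. ✓
— 2 worlds.
For ◇◇¬p:
a: successors {a}; ◇¬p there: a:F. ✗
b: successors {a, b, e, g}; ◇¬p there: a:F, b:T, e:T, g:F. ✓
c: successors {b, d, f}; ◇¬p there: b:T, d:F, f:F. ✓
d: successors {a, f}; ◇¬p there: a:F, f:F. ✗
e: successors {b, g}; ◇¬p there: b:T, g:F. ✓
f: successors {e}; ◇¬p there: e:T. ✓
g: successors {b}; ◇¬p there: b:T. ✓
— 5 worlds.

2 and 5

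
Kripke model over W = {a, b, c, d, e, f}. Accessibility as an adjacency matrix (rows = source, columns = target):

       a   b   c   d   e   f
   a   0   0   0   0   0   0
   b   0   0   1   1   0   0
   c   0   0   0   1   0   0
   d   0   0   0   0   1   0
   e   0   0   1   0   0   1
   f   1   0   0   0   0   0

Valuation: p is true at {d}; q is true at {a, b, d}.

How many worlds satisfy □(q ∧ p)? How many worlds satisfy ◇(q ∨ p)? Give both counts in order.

For □(q ∧ p):
a: no successors, so □(q ∧ p) holds vacuously. ✓
b: successors {c, d}; q ∧ p there: c:F, d:T. ✗
c: successors {d}; q ∧ p there: d:T. ✓
d: successors {e}; q ∧ p there: e:F. ✗
e: successors {c, f}; q ∧ p there: c:F, f:F. ✗
f: successors {a}; q ∧ p there: a:F. ✗
— 2 worlds.
For ◇(q ∨ p):
a: no successors, so ◇(q ∨ p) fails. ✗
b: successors {c, d}; q ∨ p there: c:F, d:T. ✓
c: successors {d}; q ∨ p there: d:T. ✓
d: successors {e}; q ∨ p there: e:F. ✗
e: successors {c, f}; q ∨ p there: c:F, f:F. ✗
f: successors {a}; q ∨ p there: a:T. ✓
— 3 worlds.

2 and 3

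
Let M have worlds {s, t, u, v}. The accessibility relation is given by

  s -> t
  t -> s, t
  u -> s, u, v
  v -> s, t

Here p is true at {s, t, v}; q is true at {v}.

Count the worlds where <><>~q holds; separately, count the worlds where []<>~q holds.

For <><>~q:
s: successors {t}; <>~q there: t:T. ✓
t: successors {s, t}; <>~q there: s:T, t:T. ✓
u: successors {s, u, v}; <>~q there: s:T, u:T, v:T. ✓
v: successors {s, t}; <>~q there: s:T, t:T. ✓
— 4 worlds.
For []<>~q:
s: successors {t}; <>~q there: t:T. ✓
t: successors {s, t}; <>~q there: s:T, t:T. ✓
u: successors {s, u, v}; <>~q there: s:T, u:T, v:T. ✓
v: successors {s, t}; <>~q there: s:T, t:T. ✓
— 4 worlds.

4 and 4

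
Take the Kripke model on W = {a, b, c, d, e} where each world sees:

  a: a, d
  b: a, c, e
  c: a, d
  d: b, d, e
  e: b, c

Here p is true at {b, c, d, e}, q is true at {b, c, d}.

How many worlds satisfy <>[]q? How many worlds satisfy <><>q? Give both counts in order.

2 and 5

For <>[]q:
a: successors {a, d}; []q there: a:F, d:F. ✗
b: successors {a, c, e}; []q there: a:F, c:F, e:T. ✓
c: successors {a, d}; []q there: a:F, d:F. ✗
d: successors {b, d, e}; []q there: b:F, d:F, e:T. ✓
e: successors {b, c}; []q there: b:F, c:F. ✗
— 2 worlds.
For <><>q:
a: successors {a, d}; <>q there: a:T, d:T. ✓
b: successors {a, c, e}; <>q there: a:T, c:T, e:T. ✓
c: successors {a, d}; <>q there: a:T, d:T. ✓
d: successors {b, d, e}; <>q there: b:T, d:T, e:T. ✓
e: successors {b, c}; <>q there: b:T, c:T. ✓
— 5 worlds.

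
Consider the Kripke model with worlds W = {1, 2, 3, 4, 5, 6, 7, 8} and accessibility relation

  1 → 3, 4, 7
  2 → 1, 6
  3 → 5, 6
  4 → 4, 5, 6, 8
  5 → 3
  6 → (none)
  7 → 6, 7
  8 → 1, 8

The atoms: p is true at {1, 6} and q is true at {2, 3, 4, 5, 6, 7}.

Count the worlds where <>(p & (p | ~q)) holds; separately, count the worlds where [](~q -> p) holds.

5 and 6

For <>(p & (p | ~q)):
1: successors {3, 4, 7}; p & (p | ~q) there: 3:F, 4:F, 7:F. ✗
2: successors {1, 6}; p & (p | ~q) there: 1:T, 6:T. ✓
3: successors {5, 6}; p & (p | ~q) there: 5:F, 6:T. ✓
4: successors {4, 5, 6, 8}; p & (p | ~q) there: 4:F, 5:F, 6:T, 8:F. ✓
5: successors {3}; p & (p | ~q) there: 3:F. ✗
6: no successors, so <>(p & (p | ~q)) fails. ✗
7: successors {6, 7}; p & (p | ~q) there: 6:T, 7:F. ✓
8: successors {1, 8}; p & (p | ~q) there: 1:T, 8:F. ✓
— 5 worlds.
For [](~q -> p):
1: successors {3, 4, 7}; ~q -> p there: 3:T, 4:T, 7:T. ✓
2: successors {1, 6}; ~q -> p there: 1:T, 6:T. ✓
3: successors {5, 6}; ~q -> p there: 5:T, 6:T. ✓
4: successors {4, 5, 6, 8}; ~q -> p there: 4:T, 5:T, 6:T, 8:F. ✗
5: successors {3}; ~q -> p there: 3:T. ✓
6: no successors, so [](~q -> p) holds vacuously. ✓
7: successors {6, 7}; ~q -> p there: 6:T, 7:T. ✓
8: successors {1, 8}; ~q -> p there: 1:T, 8:F. ✗
— 6 worlds.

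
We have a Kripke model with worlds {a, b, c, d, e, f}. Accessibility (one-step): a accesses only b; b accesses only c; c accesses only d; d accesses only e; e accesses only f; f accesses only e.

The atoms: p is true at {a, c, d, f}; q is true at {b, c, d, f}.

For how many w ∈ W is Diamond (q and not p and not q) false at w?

6

a: successors {b}; q and not p and not q there: b:F. ✗
b: successors {c}; q and not p and not q there: c:F. ✗
c: successors {d}; q and not p and not q there: d:F. ✗
d: successors {e}; q and not p and not q there: e:F. ✗
e: successors {f}; q and not p and not q there: f:F. ✗
f: successors {e}; q and not p and not q there: e:F. ✗
Satisfying worlds: ∅.
So Diamond (q and not p and not q) fails at the other 6 worlds.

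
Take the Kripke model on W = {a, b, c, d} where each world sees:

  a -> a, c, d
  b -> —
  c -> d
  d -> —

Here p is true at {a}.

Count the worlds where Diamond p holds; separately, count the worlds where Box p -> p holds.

1 and 2

For Diamond p:
a: successors {a, c, d}; p there: a:T, c:F, d:F. ✓
b: no successors, so Diamond p fails. ✗
c: successors {d}; p there: d:F. ✗
d: no successors, so Diamond p fails. ✗
— 1 world.
For Box p -> p:
a: Box p is F, p is T. ✓
b: Box p is T, p is F. ✗
c: Box p is F, p is F. ✓
d: Box p is T, p is F. ✗
— 2 worlds.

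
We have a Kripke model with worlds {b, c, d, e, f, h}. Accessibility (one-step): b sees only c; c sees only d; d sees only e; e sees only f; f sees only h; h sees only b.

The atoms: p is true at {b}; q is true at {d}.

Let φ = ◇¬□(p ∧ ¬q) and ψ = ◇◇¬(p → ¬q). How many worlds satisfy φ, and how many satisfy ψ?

5 and 0

For ◇¬□(p ∧ ¬q):
b: successors {c}; ¬□(p ∧ ¬q) there: c:T. ✓
c: successors {d}; ¬□(p ∧ ¬q) there: d:T. ✓
d: successors {e}; ¬□(p ∧ ¬q) there: e:T. ✓
e: successors {f}; ¬□(p ∧ ¬q) there: f:T. ✓
f: successors {h}; ¬□(p ∧ ¬q) there: h:F. ✗
h: successors {b}; ¬□(p ∧ ¬q) there: b:T. ✓
— 5 worlds.
For ◇◇¬(p → ¬q):
b: successors {c}; ◇¬(p → ¬q) there: c:F. ✗
c: successors {d}; ◇¬(p → ¬q) there: d:F. ✗
d: successors {e}; ◇¬(p → ¬q) there: e:F. ✗
e: successors {f}; ◇¬(p → ¬q) there: f:F. ✗
f: successors {h}; ◇¬(p → ¬q) there: h:F. ✗
h: successors {b}; ◇¬(p → ¬q) there: b:F. ✗
— 0 worlds.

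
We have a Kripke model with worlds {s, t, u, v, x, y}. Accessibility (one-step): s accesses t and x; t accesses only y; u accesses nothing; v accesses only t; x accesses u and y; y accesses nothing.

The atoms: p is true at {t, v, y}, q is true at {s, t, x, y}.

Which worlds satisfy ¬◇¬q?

{s, t, u, v, y}

s: ◇¬q is F. ✓
t: ◇¬q is F. ✓
u: ◇¬q is F. ✓
v: ◇¬q is F. ✓
x: ◇¬q is T. ✗
y: ◇¬q is F. ✓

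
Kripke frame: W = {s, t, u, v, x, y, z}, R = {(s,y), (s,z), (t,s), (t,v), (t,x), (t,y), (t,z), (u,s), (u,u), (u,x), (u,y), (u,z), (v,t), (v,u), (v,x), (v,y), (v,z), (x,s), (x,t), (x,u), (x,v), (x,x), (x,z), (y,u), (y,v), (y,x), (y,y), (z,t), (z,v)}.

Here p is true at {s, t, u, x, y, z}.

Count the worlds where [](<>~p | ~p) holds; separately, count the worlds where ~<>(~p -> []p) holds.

2 and 0

For [](<>~p | ~p):
s: successors {y, z}; <>~p | ~p there: y:T, z:T. ✓
t: successors {s, v, x, y, z}; <>~p | ~p there: s:F, v:T, x:T, y:T, z:T. ✗
u: successors {s, u, x, y, z}; <>~p | ~p there: s:F, u:F, x:T, y:T, z:T. ✗
v: successors {t, u, x, y, z}; <>~p | ~p there: t:T, u:F, x:T, y:T, z:T. ✗
x: successors {s, t, u, v, x, z}; <>~p | ~p there: s:F, t:T, u:F, v:T, x:T, z:T. ✗
y: successors {u, v, x, y}; <>~p | ~p there: u:F, v:T, x:T, y:T. ✗
z: successors {t, v}; <>~p | ~p there: t:T, v:T. ✓
— 2 worlds.
For ~<>(~p -> []p):
s: <>(~p -> []p) is T. ✗
t: <>(~p -> []p) is T. ✗
u: <>(~p -> []p) is T. ✗
v: <>(~p -> []p) is T. ✗
x: <>(~p -> []p) is T. ✗
y: <>(~p -> []p) is T. ✗
z: <>(~p -> []p) is T. ✗
— 0 worlds.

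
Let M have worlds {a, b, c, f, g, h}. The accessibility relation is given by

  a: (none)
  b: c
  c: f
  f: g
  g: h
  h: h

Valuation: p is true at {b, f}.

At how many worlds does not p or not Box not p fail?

a: not p is T, not Box not p is F. ✓
b: not p is F, not Box not p is F. ✗
c: not p is T, not Box not p is T. ✓
f: not p is F, not Box not p is F. ✗
g: not p is T, not Box not p is F. ✓
h: not p is T, not Box not p is F. ✓
Satisfying worlds: {a, c, g, h}.
So not p or not Box not p fails at the other 2 worlds.

2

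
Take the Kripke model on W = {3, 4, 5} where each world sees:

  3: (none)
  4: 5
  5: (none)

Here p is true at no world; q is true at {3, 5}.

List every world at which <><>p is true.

3: no successors, so <><>p fails. ✗
4: successors {5}; <>p there: 5:F. ✗
5: no successors, so <><>p fails. ✗

∅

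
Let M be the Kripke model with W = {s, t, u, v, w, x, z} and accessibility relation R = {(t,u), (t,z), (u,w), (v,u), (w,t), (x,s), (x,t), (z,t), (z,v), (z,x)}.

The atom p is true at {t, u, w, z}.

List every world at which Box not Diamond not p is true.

{s, u, v, w, x}

s: no successors, so Box not Diamond not p holds vacuously. ✓
t: successors {u, z}; not Diamond not p there: u:T, z:F. ✗
u: successors {w}; not Diamond not p there: w:T. ✓
v: successors {u}; not Diamond not p there: u:T. ✓
w: successors {t}; not Diamond not p there: t:T. ✓
x: successors {s, t}; not Diamond not p there: s:T, t:T. ✓
z: successors {t, v, x}; not Diamond not p there: t:T, v:T, x:F. ✗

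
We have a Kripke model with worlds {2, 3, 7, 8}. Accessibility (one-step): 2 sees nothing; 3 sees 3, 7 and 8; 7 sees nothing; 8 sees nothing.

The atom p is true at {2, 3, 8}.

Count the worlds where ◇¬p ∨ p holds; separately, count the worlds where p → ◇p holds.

3 and 2

For ◇¬p ∨ p:
2: ◇¬p is F, p is T. ✓
3: ◇¬p is T, p is T. ✓
7: ◇¬p is F, p is F. ✗
8: ◇¬p is F, p is T. ✓
— 3 worlds.
For p → ◇p:
2: p is T, ◇p is F. ✗
3: p is T, ◇p is T. ✓
7: p is F, ◇p is F. ✓
8: p is T, ◇p is F. ✗
— 2 worlds.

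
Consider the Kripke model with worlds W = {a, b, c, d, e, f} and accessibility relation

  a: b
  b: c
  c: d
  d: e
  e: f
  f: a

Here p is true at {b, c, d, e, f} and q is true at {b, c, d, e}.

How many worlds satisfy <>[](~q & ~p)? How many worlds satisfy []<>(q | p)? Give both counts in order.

1 and 5

For <>[](~q & ~p):
a: successors {b}; [](~q & ~p) there: b:F. ✗
b: successors {c}; [](~q & ~p) there: c:F. ✗
c: successors {d}; [](~q & ~p) there: d:F. ✗
d: successors {e}; [](~q & ~p) there: e:F. ✗
e: successors {f}; [](~q & ~p) there: f:T. ✓
f: successors {a}; [](~q & ~p) there: a:F. ✗
— 1 world.
For []<>(q | p):
a: successors {b}; <>(q | p) there: b:T. ✓
b: successors {c}; <>(q | p) there: c:T. ✓
c: successors {d}; <>(q | p) there: d:T. ✓
d: successors {e}; <>(q | p) there: e:T. ✓
e: successors {f}; <>(q | p) there: f:F. ✗
f: successors {a}; <>(q | p) there: a:T. ✓
— 5 worlds.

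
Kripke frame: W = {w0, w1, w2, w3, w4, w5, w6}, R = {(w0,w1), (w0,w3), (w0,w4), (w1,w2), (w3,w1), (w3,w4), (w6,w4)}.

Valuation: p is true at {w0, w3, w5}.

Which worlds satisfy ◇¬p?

{w0, w1, w3, w6}

w0: successors {w1, w3, w4}; ¬p there: w1:T, w3:F, w4:T. ✓
w1: successors {w2}; ¬p there: w2:T. ✓
w2: no successors, so ◇¬p fails. ✗
w3: successors {w1, w4}; ¬p there: w1:T, w4:T. ✓
w4: no successors, so ◇¬p fails. ✗
w5: no successors, so ◇¬p fails. ✗
w6: successors {w4}; ¬p there: w4:T. ✓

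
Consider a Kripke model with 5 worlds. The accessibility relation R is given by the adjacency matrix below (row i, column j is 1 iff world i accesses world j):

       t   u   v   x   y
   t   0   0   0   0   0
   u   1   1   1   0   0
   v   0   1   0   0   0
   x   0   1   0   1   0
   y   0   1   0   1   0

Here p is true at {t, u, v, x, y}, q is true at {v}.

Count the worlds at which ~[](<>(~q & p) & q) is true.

t: [](<>(~q & p) & q) is T. ✗
u: [](<>(~q & p) & q) is F. ✓
v: [](<>(~q & p) & q) is F. ✓
x: [](<>(~q & p) & q) is F. ✓
y: [](<>(~q & p) & q) is F. ✓
Satisfying worlds: {u, v, x, y}.

4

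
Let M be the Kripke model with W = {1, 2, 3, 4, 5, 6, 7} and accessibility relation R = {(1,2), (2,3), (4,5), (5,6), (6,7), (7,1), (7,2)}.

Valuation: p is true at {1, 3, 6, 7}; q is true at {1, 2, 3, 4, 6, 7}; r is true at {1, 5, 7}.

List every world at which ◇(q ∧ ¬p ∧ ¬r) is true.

1: successors {2}; q ∧ ¬p ∧ ¬r there: 2:T. ✓
2: successors {3}; q ∧ ¬p ∧ ¬r there: 3:F. ✗
3: no successors, so ◇(q ∧ ¬p ∧ ¬r) fails. ✗
4: successors {5}; q ∧ ¬p ∧ ¬r there: 5:F. ✗
5: successors {6}; q ∧ ¬p ∧ ¬r there: 6:F. ✗
6: successors {7}; q ∧ ¬p ∧ ¬r there: 7:F. ✗
7: successors {1, 2}; q ∧ ¬p ∧ ¬r there: 1:F, 2:T. ✓

{1, 7}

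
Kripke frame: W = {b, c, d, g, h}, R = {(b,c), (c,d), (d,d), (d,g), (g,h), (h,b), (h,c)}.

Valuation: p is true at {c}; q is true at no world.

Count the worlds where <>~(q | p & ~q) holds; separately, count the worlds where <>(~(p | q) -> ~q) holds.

4 and 5

For <>~(q | p & ~q):
b: successors {c}; ~(q | p & ~q) there: c:F. ✗
c: successors {d}; ~(q | p & ~q) there: d:T. ✓
d: successors {d, g}; ~(q | p & ~q) there: d:T, g:T. ✓
g: successors {h}; ~(q | p & ~q) there: h:T. ✓
h: successors {b, c}; ~(q | p & ~q) there: b:T, c:F. ✓
— 4 worlds.
For <>(~(p | q) -> ~q):
b: successors {c}; ~(p | q) -> ~q there: c:T. ✓
c: successors {d}; ~(p | q) -> ~q there: d:T. ✓
d: successors {d, g}; ~(p | q) -> ~q there: d:T, g:T. ✓
g: successors {h}; ~(p | q) -> ~q there: h:T. ✓
h: successors {b, c}; ~(p | q) -> ~q there: b:T, c:T. ✓
— 5 worlds.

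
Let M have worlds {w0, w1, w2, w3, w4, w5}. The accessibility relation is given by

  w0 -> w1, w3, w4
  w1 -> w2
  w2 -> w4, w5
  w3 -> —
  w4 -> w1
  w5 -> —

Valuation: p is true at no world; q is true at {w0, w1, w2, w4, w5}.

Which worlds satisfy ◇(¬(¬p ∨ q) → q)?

{w0, w1, w2, w4}

w0: successors {w1, w3, w4}; ¬(¬p ∨ q) → q there: w1:T, w3:T, w4:T. ✓
w1: successors {w2}; ¬(¬p ∨ q) → q there: w2:T. ✓
w2: successors {w4, w5}; ¬(¬p ∨ q) → q there: w4:T, w5:T. ✓
w3: no successors, so ◇(¬(¬p ∨ q) → q) fails. ✗
w4: successors {w1}; ¬(¬p ∨ q) → q there: w1:T. ✓
w5: no successors, so ◇(¬(¬p ∨ q) → q) fails. ✗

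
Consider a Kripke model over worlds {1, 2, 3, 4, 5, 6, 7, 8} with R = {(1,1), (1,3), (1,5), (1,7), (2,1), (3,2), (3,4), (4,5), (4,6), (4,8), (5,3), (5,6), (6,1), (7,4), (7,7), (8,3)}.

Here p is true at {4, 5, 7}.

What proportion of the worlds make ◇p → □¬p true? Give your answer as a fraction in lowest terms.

1/2

1: ◇p is T, □¬p is F. ✗
2: ◇p is F, □¬p is T. ✓
3: ◇p is T, □¬p is F. ✗
4: ◇p is T, □¬p is F. ✗
5: ◇p is F, □¬p is T. ✓
6: ◇p is F, □¬p is T. ✓
7: ◇p is T, □¬p is F. ✗
8: ◇p is F, □¬p is T. ✓
That's 4 of 8 worlds, so 4/8 = 1/2.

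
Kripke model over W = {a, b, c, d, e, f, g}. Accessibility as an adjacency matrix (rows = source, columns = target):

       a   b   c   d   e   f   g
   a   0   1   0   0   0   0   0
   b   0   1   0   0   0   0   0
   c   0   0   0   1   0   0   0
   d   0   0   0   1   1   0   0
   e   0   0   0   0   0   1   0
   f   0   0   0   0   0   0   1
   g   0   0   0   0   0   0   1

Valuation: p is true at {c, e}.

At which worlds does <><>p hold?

{c, d}

a: successors {b}; <>p there: b:F. ✗
b: successors {b}; <>p there: b:F. ✗
c: successors {d}; <>p there: d:T. ✓
d: successors {d, e}; <>p there: d:T, e:F. ✓
e: successors {f}; <>p there: f:F. ✗
f: successors {g}; <>p there: g:F. ✗
g: successors {g}; <>p there: g:F. ✗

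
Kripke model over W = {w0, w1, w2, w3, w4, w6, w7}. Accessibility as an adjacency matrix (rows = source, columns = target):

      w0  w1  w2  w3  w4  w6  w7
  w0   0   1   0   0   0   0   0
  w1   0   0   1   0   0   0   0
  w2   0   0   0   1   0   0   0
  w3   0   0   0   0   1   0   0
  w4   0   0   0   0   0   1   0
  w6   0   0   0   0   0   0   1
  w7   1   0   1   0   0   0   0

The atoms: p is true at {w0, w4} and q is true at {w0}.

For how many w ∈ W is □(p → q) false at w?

w0: successors {w1}; p → q there: w1:T. ✓
w1: successors {w2}; p → q there: w2:T. ✓
w2: successors {w3}; p → q there: w3:T. ✓
w3: successors {w4}; p → q there: w4:F. ✗
w4: successors {w6}; p → q there: w6:T. ✓
w6: successors {w7}; p → q there: w7:T. ✓
w7: successors {w0, w2}; p → q there: w0:T, w2:T. ✓
Satisfying worlds: {w0, w1, w2, w4, w6, w7}.
So □(p → q) fails at the other 1 world.

1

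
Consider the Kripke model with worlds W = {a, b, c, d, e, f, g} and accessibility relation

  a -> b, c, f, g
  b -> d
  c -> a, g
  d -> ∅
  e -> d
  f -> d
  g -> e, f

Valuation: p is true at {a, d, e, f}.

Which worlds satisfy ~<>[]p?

a: <>[]p is T. ✗
b: <>[]p is T. ✗
c: <>[]p is T. ✗
d: <>[]p is F. ✓
e: <>[]p is T. ✗
f: <>[]p is T. ✗
g: <>[]p is T. ✗

{d}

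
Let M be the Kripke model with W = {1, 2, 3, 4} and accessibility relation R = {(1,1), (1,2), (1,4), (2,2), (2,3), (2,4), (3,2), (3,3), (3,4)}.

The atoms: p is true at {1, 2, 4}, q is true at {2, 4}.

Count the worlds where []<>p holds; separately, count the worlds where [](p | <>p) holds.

For []<>p:
1: successors {1, 2, 4}; <>p there: 1:T, 2:T, 4:F. ✗
2: successors {2, 3, 4}; <>p there: 2:T, 3:T, 4:F. ✗
3: successors {2, 3, 4}; <>p there: 2:T, 3:T, 4:F. ✗
4: no successors, so []<>p holds vacuously. ✓
— 1 world.
For [](p | <>p):
1: successors {1, 2, 4}; p | <>p there: 1:T, 2:T, 4:T. ✓
2: successors {2, 3, 4}; p | <>p there: 2:T, 3:T, 4:T. ✓
3: successors {2, 3, 4}; p | <>p there: 2:T, 3:T, 4:T. ✓
4: no successors, so [](p | <>p) holds vacuously. ✓
— 4 worlds.

1 and 4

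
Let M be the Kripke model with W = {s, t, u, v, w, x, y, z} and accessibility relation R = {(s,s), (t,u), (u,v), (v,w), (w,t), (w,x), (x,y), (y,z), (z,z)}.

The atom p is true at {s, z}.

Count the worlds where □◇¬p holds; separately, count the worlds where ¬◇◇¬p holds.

4 and 4

For □◇¬p:
s: successors {s}; ◇¬p there: s:F. ✗
t: successors {u}; ◇¬p there: u:T. ✓
u: successors {v}; ◇¬p there: v:T. ✓
v: successors {w}; ◇¬p there: w:T. ✓
w: successors {t, x}; ◇¬p there: t:T, x:T. ✓
x: successors {y}; ◇¬p there: y:F. ✗
y: successors {z}; ◇¬p there: z:F. ✗
z: successors {z}; ◇¬p there: z:F. ✗
— 4 worlds.
For ¬◇◇¬p:
s: ◇◇¬p is F. ✓
t: ◇◇¬p is T. ✗
u: ◇◇¬p is T. ✗
v: ◇◇¬p is T. ✗
w: ◇◇¬p is T. ✗
x: ◇◇¬p is F. ✓
y: ◇◇¬p is F. ✓
z: ◇◇¬p is F. ✓
— 4 worlds.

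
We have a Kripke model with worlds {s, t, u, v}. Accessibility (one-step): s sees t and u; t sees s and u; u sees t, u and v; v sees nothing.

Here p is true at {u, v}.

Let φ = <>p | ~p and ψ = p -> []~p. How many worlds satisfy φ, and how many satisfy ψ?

For <>p | ~p:
s: <>p is T, ~p is T. ✓
t: <>p is T, ~p is T. ✓
u: <>p is T, ~p is F. ✓
v: <>p is F, ~p is F. ✗
— 3 worlds.
For p -> []~p:
s: p is F, []~p is F. ✓
t: p is F, []~p is F. ✓
u: p is T, []~p is F. ✗
v: p is T, []~p is T. ✓
— 3 worlds.

3 and 3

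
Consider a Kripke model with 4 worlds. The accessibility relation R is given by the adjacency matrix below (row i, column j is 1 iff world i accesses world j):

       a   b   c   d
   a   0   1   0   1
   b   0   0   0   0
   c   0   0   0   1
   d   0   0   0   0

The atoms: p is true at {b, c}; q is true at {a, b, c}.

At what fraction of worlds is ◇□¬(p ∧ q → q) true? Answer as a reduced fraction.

1/2

a: successors {b, d}; □¬(p ∧ q → q) there: b:T, d:T. ✓
b: no successors, so ◇□¬(p ∧ q → q) fails. ✗
c: successors {d}; □¬(p ∧ q → q) there: d:T. ✓
d: no successors, so ◇□¬(p ∧ q → q) fails. ✗
That's 2 of 4 worlds, so 2/4 = 1/2.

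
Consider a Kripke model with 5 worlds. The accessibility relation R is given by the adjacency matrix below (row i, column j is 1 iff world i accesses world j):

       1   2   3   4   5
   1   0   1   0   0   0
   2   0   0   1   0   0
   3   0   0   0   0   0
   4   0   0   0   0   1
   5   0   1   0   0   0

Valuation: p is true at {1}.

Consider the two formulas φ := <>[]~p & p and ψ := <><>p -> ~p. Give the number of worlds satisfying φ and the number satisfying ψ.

For <>[]~p & p:
1: <>[]~p is T, p is T. ✓
2: <>[]~p is T, p is F. ✗
3: <>[]~p is F, p is F. ✗
4: <>[]~p is T, p is F. ✗
5: <>[]~p is T, p is F. ✗
— 1 world.
For <><>p -> ~p:
1: <><>p is F, ~p is F. ✓
2: <><>p is F, ~p is T. ✓
3: <><>p is F, ~p is T. ✓
4: <><>p is F, ~p is T. ✓
5: <><>p is F, ~p is T. ✓
— 5 worlds.

1 and 5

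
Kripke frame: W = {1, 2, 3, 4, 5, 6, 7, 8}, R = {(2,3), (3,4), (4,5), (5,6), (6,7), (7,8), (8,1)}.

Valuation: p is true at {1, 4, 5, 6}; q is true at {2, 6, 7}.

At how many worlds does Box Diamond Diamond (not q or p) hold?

5

1: no successors, so Box Diamond Diamond (not q or p) holds vacuously. ✓
2: successors {3}; Diamond Diamond (not q or p) there: 3:T. ✓
3: successors {4}; Diamond Diamond (not q or p) there: 4:T. ✓
4: successors {5}; Diamond Diamond (not q or p) there: 5:F. ✗
5: successors {6}; Diamond Diamond (not q or p) there: 6:T. ✓
6: successors {7}; Diamond Diamond (not q or p) there: 7:T. ✓
7: successors {8}; Diamond Diamond (not q or p) there: 8:F. ✗
8: successors {1}; Diamond Diamond (not q or p) there: 1:F. ✗
Satisfying worlds: {1, 2, 3, 5, 6}.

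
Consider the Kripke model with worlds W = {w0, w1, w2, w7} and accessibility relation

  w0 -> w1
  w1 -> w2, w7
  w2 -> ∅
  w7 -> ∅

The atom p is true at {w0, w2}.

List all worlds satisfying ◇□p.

w0: successors {w1}; □p there: w1:F. ✗
w1: successors {w2, w7}; □p there: w2:T, w7:T. ✓
w2: no successors, so ◇□p fails. ✗
w7: no successors, so ◇□p fails. ✗

{w1}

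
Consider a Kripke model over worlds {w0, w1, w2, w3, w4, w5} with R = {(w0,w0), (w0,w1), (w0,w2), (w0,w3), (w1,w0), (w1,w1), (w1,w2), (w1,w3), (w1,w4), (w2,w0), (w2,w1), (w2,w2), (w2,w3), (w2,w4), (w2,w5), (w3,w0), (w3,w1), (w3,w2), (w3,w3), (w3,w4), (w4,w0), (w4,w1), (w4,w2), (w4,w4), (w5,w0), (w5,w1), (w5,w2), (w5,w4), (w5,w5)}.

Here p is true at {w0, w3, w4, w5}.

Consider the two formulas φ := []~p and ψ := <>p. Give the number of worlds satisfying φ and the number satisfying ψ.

0 and 6

For []~p:
w0: successors {w0, w1, w2, w3}; ~p there: w0:F, w1:T, w2:T, w3:F. ✗
w1: successors {w0, w1, w2, w3, w4}; ~p there: w0:F, w1:T, w2:T, w3:F, w4:F. ✗
w2: successors {w0, w1, w2, w3, w4, w5}; ~p there: w0:F, w1:T, w2:T, w3:F, w4:F, w5:F. ✗
w3: successors {w0, w1, w2, w3, w4}; ~p there: w0:F, w1:T, w2:T, w3:F, w4:F. ✗
w4: successors {w0, w1, w2, w4}; ~p there: w0:F, w1:T, w2:T, w4:F. ✗
w5: successors {w0, w1, w2, w4, w5}; ~p there: w0:F, w1:T, w2:T, w4:F, w5:F. ✗
— 0 worlds.
For <>p:
w0: successors {w0, w1, w2, w3}; p there: w0:T, w1:F, w2:F, w3:T. ✓
w1: successors {w0, w1, w2, w3, w4}; p there: w0:T, w1:F, w2:F, w3:T, w4:T. ✓
w2: successors {w0, w1, w2, w3, w4, w5}; p there: w0:T, w1:F, w2:F, w3:T, w4:T, w5:T. ✓
w3: successors {w0, w1, w2, w3, w4}; p there: w0:T, w1:F, w2:F, w3:T, w4:T. ✓
w4: successors {w0, w1, w2, w4}; p there: w0:T, w1:F, w2:F, w4:T. ✓
w5: successors {w0, w1, w2, w4, w5}; p there: w0:T, w1:F, w2:F, w4:T, w5:T. ✓
— 6 worlds.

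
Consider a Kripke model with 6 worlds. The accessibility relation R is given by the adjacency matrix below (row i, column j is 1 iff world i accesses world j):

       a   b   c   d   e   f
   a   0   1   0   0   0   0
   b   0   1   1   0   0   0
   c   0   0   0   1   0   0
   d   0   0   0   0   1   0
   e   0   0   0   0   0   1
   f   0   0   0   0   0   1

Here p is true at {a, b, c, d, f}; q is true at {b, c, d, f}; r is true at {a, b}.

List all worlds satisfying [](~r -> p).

{a, b, c, e, f}

a: successors {b}; ~r -> p there: b:T. ✓
b: successors {b, c}; ~r -> p there: b:T, c:T. ✓
c: successors {d}; ~r -> p there: d:T. ✓
d: successors {e}; ~r -> p there: e:F. ✗
e: successors {f}; ~r -> p there: f:T. ✓
f: successors {f}; ~r -> p there: f:T. ✓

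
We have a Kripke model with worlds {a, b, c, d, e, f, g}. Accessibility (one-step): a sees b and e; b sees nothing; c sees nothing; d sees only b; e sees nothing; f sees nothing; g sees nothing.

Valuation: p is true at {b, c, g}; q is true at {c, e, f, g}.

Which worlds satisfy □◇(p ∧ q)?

a: successors {b, e}; ◇(p ∧ q) there: b:F, e:F. ✗
b: no successors, so □◇(p ∧ q) holds vacuously. ✓
c: no successors, so □◇(p ∧ q) holds vacuously. ✓
d: successors {b}; ◇(p ∧ q) there: b:F. ✗
e: no successors, so □◇(p ∧ q) holds vacuously. ✓
f: no successors, so □◇(p ∧ q) holds vacuously. ✓
g: no successors, so □◇(p ∧ q) holds vacuously. ✓

{b, c, e, f, g}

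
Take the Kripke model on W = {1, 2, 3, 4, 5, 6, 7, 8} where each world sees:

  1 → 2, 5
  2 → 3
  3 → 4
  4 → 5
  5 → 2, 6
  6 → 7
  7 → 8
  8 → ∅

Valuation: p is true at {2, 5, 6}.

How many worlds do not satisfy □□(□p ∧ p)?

5

1: successors {2, 5}; □(□p ∧ p) there: 2:F, 5:F. ✗
2: successors {3}; □(□p ∧ p) there: 3:F. ✗
3: successors {4}; □(□p ∧ p) there: 4:T. ✓
4: successors {5}; □(□p ∧ p) there: 5:F. ✗
5: successors {2, 6}; □(□p ∧ p) there: 2:F, 6:F. ✗
6: successors {7}; □(□p ∧ p) there: 7:F. ✗
7: successors {8}; □(□p ∧ p) there: 8:T. ✓
8: no successors, so □□(□p ∧ p) holds vacuously. ✓
Satisfying worlds: {3, 7, 8}.
So □□(□p ∧ p) fails at the other 5 worlds.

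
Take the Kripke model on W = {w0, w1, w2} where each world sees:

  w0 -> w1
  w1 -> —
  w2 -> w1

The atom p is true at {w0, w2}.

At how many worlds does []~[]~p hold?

1

w0: successors {w1}; ~[]~p there: w1:F. ✗
w1: no successors, so []~[]~p holds vacuously. ✓
w2: successors {w1}; ~[]~p there: w1:F. ✗
Satisfying worlds: {w1}.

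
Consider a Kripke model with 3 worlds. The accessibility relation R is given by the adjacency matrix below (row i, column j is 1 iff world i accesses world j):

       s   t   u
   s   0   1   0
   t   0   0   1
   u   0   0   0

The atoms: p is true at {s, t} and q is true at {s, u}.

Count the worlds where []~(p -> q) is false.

s: successors {t}; ~(p -> q) there: t:T. ✓
t: successors {u}; ~(p -> q) there: u:F. ✗
u: no successors, so []~(p -> q) holds vacuously. ✓
Satisfying worlds: {s, u}.
So []~(p -> q) fails at the other 1 world.

1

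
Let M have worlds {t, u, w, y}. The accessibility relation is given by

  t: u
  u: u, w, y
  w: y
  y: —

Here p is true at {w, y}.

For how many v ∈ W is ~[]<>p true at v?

t: []<>p is T. ✗
u: []<>p is F. ✓
w: []<>p is F. ✓
y: []<>p is T. ✗
Satisfying worlds: {u, w}.

2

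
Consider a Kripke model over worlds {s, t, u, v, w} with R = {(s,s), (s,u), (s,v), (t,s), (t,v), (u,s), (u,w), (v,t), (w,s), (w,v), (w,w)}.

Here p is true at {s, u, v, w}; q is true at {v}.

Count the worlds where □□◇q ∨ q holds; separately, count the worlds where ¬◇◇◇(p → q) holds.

1 and 0

For □□◇q ∨ q:
s: □□◇q is F, q is F. ✗
t: □□◇q is F, q is F. ✗
u: □□◇q is F, q is F. ✗
v: □□◇q is F, q is T. ✓
w: □□◇q is F, q is F. ✗
— 1 world.
For ¬◇◇◇(p → q):
s: ◇◇◇(p → q) is T. ✗
t: ◇◇◇(p → q) is T. ✗
u: ◇◇◇(p → q) is T. ✗
v: ◇◇◇(p → q) is T. ✗
w: ◇◇◇(p → q) is T. ✗
— 0 worlds.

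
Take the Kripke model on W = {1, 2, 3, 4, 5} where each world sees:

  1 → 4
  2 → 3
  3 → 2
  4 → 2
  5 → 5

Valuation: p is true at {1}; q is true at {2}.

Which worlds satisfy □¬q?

1: successors {4}; ¬q there: 4:T. ✓
2: successors {3}; ¬q there: 3:T. ✓
3: successors {2}; ¬q there: 2:F. ✗
4: successors {2}; ¬q there: 2:F. ✗
5: successors {5}; ¬q there: 5:T. ✓

{1, 2, 5}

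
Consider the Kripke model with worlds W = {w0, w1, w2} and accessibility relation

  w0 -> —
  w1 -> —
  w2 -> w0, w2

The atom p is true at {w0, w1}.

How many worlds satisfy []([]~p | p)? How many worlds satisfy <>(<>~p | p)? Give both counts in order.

2 and 1

For []([]~p | p):
w0: no successors, so []([]~p | p) holds vacuously. ✓
w1: no successors, so []([]~p | p) holds vacuously. ✓
w2: successors {w0, w2}; []~p | p there: w0:T, w2:F. ✗
— 2 worlds.
For <>(<>~p | p):
w0: no successors, so <>(<>~p | p) fails. ✗
w1: no successors, so <>(<>~p | p) fails. ✗
w2: successors {w0, w2}; <>~p | p there: w0:T, w2:T. ✓
— 1 world.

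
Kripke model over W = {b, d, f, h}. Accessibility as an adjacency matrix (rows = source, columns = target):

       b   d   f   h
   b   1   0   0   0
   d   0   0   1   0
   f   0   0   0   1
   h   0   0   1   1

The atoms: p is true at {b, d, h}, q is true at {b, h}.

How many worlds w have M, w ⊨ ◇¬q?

b: successors {b}; ¬q there: b:F. ✗
d: successors {f}; ¬q there: f:T. ✓
f: successors {h}; ¬q there: h:F. ✗
h: successors {f, h}; ¬q there: f:T, h:F. ✓
Satisfying worlds: {d, h}.

2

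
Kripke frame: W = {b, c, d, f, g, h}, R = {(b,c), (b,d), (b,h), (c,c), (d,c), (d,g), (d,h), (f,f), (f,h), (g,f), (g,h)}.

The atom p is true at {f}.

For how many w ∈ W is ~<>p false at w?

2

b: <>p is F. ✓
c: <>p is F. ✓
d: <>p is F. ✓
f: <>p is T. ✗
g: <>p is T. ✗
h: <>p is F. ✓
Satisfying worlds: {b, c, d, h}.
So ~<>p fails at the other 2 worlds.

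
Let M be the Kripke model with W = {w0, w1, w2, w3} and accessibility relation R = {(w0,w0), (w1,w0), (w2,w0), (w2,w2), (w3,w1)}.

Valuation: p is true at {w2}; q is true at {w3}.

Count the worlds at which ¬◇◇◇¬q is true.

w0: ◇◇◇¬q is T. ✗
w1: ◇◇◇¬q is T. ✗
w2: ◇◇◇¬q is T. ✗
w3: ◇◇◇¬q is T. ✗
Satisfying worlds: ∅.

0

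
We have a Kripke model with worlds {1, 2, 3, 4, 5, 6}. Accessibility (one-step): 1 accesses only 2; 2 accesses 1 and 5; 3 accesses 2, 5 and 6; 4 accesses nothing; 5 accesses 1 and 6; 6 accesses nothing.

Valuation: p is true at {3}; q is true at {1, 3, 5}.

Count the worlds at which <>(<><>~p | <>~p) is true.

1: successors {2}; <><>~p | <>~p there: 2:T. ✓
2: successors {1, 5}; <><>~p | <>~p there: 1:T, 5:T. ✓
3: successors {2, 5, 6}; <><>~p | <>~p there: 2:T, 5:T, 6:F. ✓
4: no successors, so <>(<><>~p | <>~p) fails. ✗
5: successors {1, 6}; <><>~p | <>~p there: 1:T, 6:F. ✓
6: no successors, so <>(<><>~p | <>~p) fails. ✗
Satisfying worlds: {1, 2, 3, 5}.

4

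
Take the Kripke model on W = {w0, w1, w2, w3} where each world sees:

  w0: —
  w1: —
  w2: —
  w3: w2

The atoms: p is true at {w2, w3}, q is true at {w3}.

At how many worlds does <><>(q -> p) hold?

0

w0: no successors, so <><>(q -> p) fails. ✗
w1: no successors, so <><>(q -> p) fails. ✗
w2: no successors, so <><>(q -> p) fails. ✗
w3: successors {w2}; <>(q -> p) there: w2:F. ✗
Satisfying worlds: ∅.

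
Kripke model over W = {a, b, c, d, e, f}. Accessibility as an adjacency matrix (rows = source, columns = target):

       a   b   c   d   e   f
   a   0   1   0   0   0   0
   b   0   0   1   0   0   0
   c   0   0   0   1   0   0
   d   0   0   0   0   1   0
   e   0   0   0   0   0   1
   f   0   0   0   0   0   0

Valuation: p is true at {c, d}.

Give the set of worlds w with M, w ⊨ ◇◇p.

a: successors {b}; ◇p there: b:T. ✓
b: successors {c}; ◇p there: c:T. ✓
c: successors {d}; ◇p there: d:F. ✗
d: successors {e}; ◇p there: e:F. ✗
e: successors {f}; ◇p there: f:F. ✗
f: no successors, so ◇◇p fails. ✗

{a, b}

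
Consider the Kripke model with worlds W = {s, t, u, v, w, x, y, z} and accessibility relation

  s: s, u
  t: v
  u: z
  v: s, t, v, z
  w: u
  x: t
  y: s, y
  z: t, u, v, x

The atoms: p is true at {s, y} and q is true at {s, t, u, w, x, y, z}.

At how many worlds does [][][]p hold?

s: successors {s, u}; [][]p there: s:F, u:F. ✗
t: successors {v}; [][]p there: v:F. ✗
u: successors {z}; [][]p there: z:F. ✗
v: successors {s, t, v, z}; [][]p there: s:F, t:F, v:F, z:F. ✗
w: successors {u}; [][]p there: u:F. ✗
x: successors {t}; [][]p there: t:F. ✗
y: successors {s, y}; [][]p there: s:F, y:F. ✗
z: successors {t, u, v, x}; [][]p there: t:F, u:F, v:F, x:F. ✗
Satisfying worlds: ∅.

0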